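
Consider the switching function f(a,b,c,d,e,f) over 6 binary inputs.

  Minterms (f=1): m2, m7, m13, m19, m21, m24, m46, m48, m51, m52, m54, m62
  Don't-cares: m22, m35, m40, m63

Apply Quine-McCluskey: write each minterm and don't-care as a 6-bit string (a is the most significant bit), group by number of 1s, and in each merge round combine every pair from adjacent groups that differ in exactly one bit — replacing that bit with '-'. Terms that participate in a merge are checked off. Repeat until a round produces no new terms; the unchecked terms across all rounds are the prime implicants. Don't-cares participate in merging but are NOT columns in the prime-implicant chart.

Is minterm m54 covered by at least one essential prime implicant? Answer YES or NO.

[col 0] 000010, 000111, 001101, 010011*, 010101, 010110*, 011000, 100011*, 101000, 101110*, 110000*, 110011*, 110100*, 110110*, 111110*, 111111*
[col 1] -10011, -10110, 1-0011, 1-1110, 11-110, 110-00, 1101-0, 11111-
Prime implicants: -10011, -10110, 000010, 000111, 001101, 010101, 011000, 1-0011, 1-1110, 101000, 11-110, 110-00, 1101-0, 11111-
PI chart (minterm → PIs covering it):
  2 | 000010  (sole → essential)
  7 | 000111  (sole → essential)
  13 | 001101  (sole → essential)
  19 | -10011  (sole → essential)
  21 | 010101  (sole → essential)
  24 | 011000  (sole → essential)
  46 | 1-1110  (sole → essential)
  48 | 110-00  (sole → essential)
  51 | -10011,1-0011
  52 | 110-00,1101-0
  54 | -10110,11-110,1101-0
  62 | 1-1110,11-110,11111-
Essential prime implicants: -10011, 000010, 000111, 001101, 010101, 011000, 1-1110, 110-00

NO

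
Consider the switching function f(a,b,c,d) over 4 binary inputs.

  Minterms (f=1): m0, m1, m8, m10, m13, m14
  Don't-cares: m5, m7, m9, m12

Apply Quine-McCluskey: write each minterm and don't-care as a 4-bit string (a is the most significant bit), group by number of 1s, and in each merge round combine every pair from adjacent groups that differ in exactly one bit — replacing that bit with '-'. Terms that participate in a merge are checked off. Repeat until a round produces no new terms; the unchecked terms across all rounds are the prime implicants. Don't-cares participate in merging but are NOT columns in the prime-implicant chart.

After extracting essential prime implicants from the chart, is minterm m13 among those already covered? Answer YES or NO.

NO

Round 0: 0000✓ 0001✓ 0101✓ 0111✓ 1000✓ 1001✓ 1010✓ 1100✓ 1101✓ 1110✓
Round 1: -000✓ -001✓ -101✓ 0-01✓ 000-✓ 01-1 1-00✓ 1-01✓ 1-10✓ 10-0✓ 100-✓ 11-0✓ 110-✓
Round 2: --01 -00- 1--0 1-0-
PIs = {--01, -00-, 01-1, 1--0, 1-0-}
Coverage chart:
  m0: -00- ←essential
  m1: --01,-00-
  m8: -00-,1--0,1-0-
  m10: 1--0 ←essential
  m13: --01,1-0-
  m14: 1--0 ←essential
Essential: -00-, 1--0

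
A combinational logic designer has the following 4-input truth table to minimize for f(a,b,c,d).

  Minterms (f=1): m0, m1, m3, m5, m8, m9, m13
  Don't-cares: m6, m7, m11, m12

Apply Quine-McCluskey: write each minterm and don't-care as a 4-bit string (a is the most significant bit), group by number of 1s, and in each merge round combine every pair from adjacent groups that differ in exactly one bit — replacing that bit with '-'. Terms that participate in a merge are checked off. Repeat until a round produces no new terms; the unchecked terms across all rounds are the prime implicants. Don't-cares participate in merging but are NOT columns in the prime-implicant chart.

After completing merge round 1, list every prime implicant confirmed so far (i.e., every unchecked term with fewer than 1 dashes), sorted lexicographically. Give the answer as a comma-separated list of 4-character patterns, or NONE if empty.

Round 0: 0000✓ 0001✓ 0011✓ 0101✓ 0110✓ 0111✓ 1000✓ 1001✓ 1011✓ 1100✓ 1101✓
Round 1: -000✓ -001✓ -011✓ -101✓ 0-01✓ 0-11✓ 00-1✓ 000-✓ 01-1✓ 011- 1-00✓ 1-01✓ 10-1✓ 100-✓ 110-✓
Round 2: --01 -0-1 -00- 0--1 1-0-
PIs = {--01, -0-1, -00-, 0--1, 011-, 1-0-}

NONE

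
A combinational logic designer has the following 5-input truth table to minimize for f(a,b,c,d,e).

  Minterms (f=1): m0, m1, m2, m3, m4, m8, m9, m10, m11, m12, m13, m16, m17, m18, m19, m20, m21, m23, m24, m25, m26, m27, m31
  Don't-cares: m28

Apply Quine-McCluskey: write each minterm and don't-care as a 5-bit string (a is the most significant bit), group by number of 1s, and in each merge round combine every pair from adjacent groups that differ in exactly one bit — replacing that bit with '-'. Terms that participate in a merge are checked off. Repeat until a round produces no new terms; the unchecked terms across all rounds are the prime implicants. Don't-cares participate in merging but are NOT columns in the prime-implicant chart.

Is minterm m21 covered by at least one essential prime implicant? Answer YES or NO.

size-2^0 implicants → 00000(✓)  00001(✓)  00010(✓)  00011(✓)  00100(✓)  01000(✓)  01001(✓)  01010(✓)  01011(✓)  01100(✓)  01101(✓)  10000(✓)  10001(✓)  10010(✓)  10011(✓)  10100(✓)  10101(✓)  10111(✓)  11000(✓)  11001(✓)  11010(✓)  11011(✓)  11100(✓)  11111(✓)
size-2^1 implicants → -0000(✓)  -0001(✓)  -0010(✓)  -0011(✓)  -0100(✓)  -1000(✓)  -1001(✓)  -1010(✓)  -1011(✓)  -1100(✓)  0-000(✓)  0-001(✓)  0-010(✓)  0-011(✓)  0-100(✓)  00-00(✓)  000-0(✓)  000-1(✓)  0000-(✓)  0001-(✓)  01-00(✓)  01-01(✓)  010-0(✓)  010-1(✓)  0100-(✓)  0101-(✓)  0110-(✓)  1-000(✓)  1-001(✓)  1-010(✓)  1-011(✓)  1-100(✓)  1-111(✓)  10-00(✓)  10-01(✓)  10-11(✓)  100-0(✓)  100-1(✓)  1000-(✓)  1001-(✓)  101-1(✓)  1010-(✓)  11-00(✓)  11-11(✓)  110-0(✓)  110-1(✓)  1100-(✓)  1101-(✓)
size-2^2 implicants → --000(✓)  --001(✓)  --010(✓)  --011(✓)  --100(✓)  -0-00(✓)  -00-0(✓)  -00-1(✓)  -000-(✓)  -001-(✓)  -1-00(✓)  -10-0(✓)  -10-1(✓)  -100-(✓)  -101-(✓)  0--00(✓)  0-0-0(✓)  0-0-1(✓)  0-00-(✓)  0-01-(✓)  000--(✓)  01-0-  010--(✓)  1--00(✓)  1--11  1-0-0(✓)  1-0-1(✓)  1-00-(✓)  1-01-(✓)  10--1  10-0-  100--(✓)  110--(✓)
size-2^3 implicants → ---00  --0-0(✓)  --0-1(✓)  --00-(✓)  --01-(✓)  -00--(✓)  -10--(✓)  0-0--(✓)  1-0--(✓)
size-2^4 implicants → --0--
Unchecked terms (primes): ---00, --0--, 01-0-, 1--11, 10--1, 10-0-
Minterm coverage:
  m0 ⊆ ---00,--0--
  m1 ⊆ --0-- [E]
  m2 ⊆ --0-- [E]
  m3 ⊆ --0-- [E]
  m4 ⊆ ---00 [E]
  m8 ⊆ ---00,--0--,01-0-
  m9 ⊆ --0--,01-0-
  m10 ⊆ --0-- [E]
  m11 ⊆ --0-- [E]
  m12 ⊆ ---00,01-0-
  m13 ⊆ 01-0- [E]
  m16 ⊆ ---00,--0--,10-0-
  m17 ⊆ --0--,10--1,10-0-
  m18 ⊆ --0-- [E]
  m19 ⊆ --0--,1--11,10--1
  m20 ⊆ ---00,10-0-
  m21 ⊆ 10--1,10-0-
  m23 ⊆ 1--11,10--1
  m24 ⊆ ---00,--0--
  m25 ⊆ --0-- [E]
  m26 ⊆ --0-- [E]
  m27 ⊆ --0--,1--11
  m31 ⊆ 1--11 [E]
E = {---00, --0--, 01-0-, 1--11}

NO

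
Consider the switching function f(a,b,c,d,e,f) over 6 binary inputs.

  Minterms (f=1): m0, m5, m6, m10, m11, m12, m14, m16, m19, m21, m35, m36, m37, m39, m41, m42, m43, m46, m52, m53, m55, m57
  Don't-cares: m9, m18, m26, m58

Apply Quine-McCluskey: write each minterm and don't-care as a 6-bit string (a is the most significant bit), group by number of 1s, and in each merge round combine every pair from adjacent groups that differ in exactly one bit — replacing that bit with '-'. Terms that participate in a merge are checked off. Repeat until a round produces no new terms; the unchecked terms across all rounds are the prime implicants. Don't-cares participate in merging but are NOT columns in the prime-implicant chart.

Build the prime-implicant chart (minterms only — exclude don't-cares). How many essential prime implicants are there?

Round 0: 000000✓ 000101✓ 000110✓ 001001✓ 001010✓ 001011✓ 001100✓ 001110✓ 010000✓ 010010✓ 010011✓ 010101✓ 011010✓ 100011✓ 100100✓ 100101✓ 100111✓ 101001✓ 101010✓ 101011✓ 101110✓ 110100✓ 110101✓ 110111✓ 111001✓ 111010✓
Round 1: -00101✓ -01001✓ -01010✓ -01011✓ -01110✓ -10101✓ -11010✓ 0-0000 0-0101✓ 0-1010✓ 00-110 001-10✓ 0010-1✓ 00101-✓ 0011-0 01-010 0100-0 01001- 1-0100✓ 1-0101✓ 1-0111✓ 1-1001 1-1010✓ 10-011 100-11 1001-1✓ 10010-✓ 101-10✓ 1010-1✓ 10101-✓ 1101-1✓ 11010-✓
Round 2: --0101 --1010 -01-10 -010-1 -0101- 1-01-1 1-010-
PIs = {--0101, --1010, -01-10, -010-1, -0101-, 0-0000, 00-110, 0011-0, 01-010, 0100-0, 01001-, 1-01-1, 1-010-, 1-1001, 10-011, 100-11}
Coverage chart:
  m0: 0-0000 ←essential
  m5: --0101 ←essential
  m6: 00-110 ←essential
  m10: --1010,-01-10,-0101-
  m11: -010-1,-0101-
  m12: 0011-0 ←essential
  m14: -01-10,00-110,0011-0
  m16: 0-0000,0100-0
  m19: 01001- ←essential
  m21: --0101 ←essential
  m35: 10-011,100-11
  m36: 1-010- ←essential
  m37: --0101,1-01-1,1-010-
  m39: 1-01-1,100-11
  m41: -010-1,1-1001
  m42: --1010,-01-10,-0101-
  m43: -010-1,-0101-,10-011
  m46: -01-10 ←essential
  m52: 1-010- ←essential
  m53: --0101,1-01-1,1-010-
  m55: 1-01-1 ←essential
  m57: 1-1001 ←essential
Essential: --0101, -01-10, 0-0000, 00-110, 0011-0, 01001-, 1-01-1, 1-010-, 1-1001

9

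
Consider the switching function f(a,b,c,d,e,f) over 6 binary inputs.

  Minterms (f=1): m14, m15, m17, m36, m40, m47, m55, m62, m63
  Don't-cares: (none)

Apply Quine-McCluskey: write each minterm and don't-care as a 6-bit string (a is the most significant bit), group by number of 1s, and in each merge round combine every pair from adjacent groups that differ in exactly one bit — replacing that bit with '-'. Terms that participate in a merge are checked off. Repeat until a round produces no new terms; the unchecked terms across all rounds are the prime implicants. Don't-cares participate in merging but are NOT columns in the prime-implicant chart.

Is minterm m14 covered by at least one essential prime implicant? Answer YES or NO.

Round 0: 001110✓ 001111✓ 010001 100100 101000 101111✓ 110111✓ 111110✓ 111111✓
Round 1: -01111 00111- 1-1111 11-111 11111-
PIs = {-01111, 00111-, 010001, 1-1111, 100100, 101000, 11-111, 11111-}
Coverage chart:
  m14: 00111- ←essential
  m15: -01111,00111-
  m17: 010001 ←essential
  m36: 100100 ←essential
  m40: 101000 ←essential
  m47: -01111,1-1111
  m55: 11-111 ←essential
  m62: 11111- ←essential
  m63: 1-1111,11-111,11111-
Essential: 00111-, 010001, 100100, 101000, 11-111, 11111-

YES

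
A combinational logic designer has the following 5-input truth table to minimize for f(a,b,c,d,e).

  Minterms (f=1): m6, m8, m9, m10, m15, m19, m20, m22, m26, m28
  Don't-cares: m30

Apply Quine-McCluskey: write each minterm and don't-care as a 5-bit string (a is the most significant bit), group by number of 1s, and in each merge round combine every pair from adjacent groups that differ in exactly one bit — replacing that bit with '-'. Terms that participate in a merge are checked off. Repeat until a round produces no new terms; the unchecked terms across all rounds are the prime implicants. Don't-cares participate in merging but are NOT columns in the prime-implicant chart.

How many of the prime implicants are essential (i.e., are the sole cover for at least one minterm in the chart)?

size-2^0 implicants → 00110(✓)  01000(✓)  01001(✓)  01010(✓)  01111  10011  10100(✓)  10110(✓)  11010(✓)  11100(✓)  11110(✓)
size-2^1 implicants → -0110  -1010  010-0  0100-  1-100(✓)  1-110(✓)  101-0(✓)  11-10  111-0(✓)
size-2^2 implicants → 1-1-0
Unchecked terms (primes): -0110, -1010, 010-0, 0100-, 01111, 1-1-0, 10011, 11-10
Minterm coverage:
  m6 ⊆ -0110 [E]
  m8 ⊆ 010-0,0100-
  m9 ⊆ 0100- [E]
  m10 ⊆ -1010,010-0
  m15 ⊆ 01111 [E]
  m19 ⊆ 10011 [E]
  m20 ⊆ 1-1-0 [E]
  m22 ⊆ -0110,1-1-0
  m26 ⊆ -1010,11-10
  m28 ⊆ 1-1-0 [E]
E = {-0110, 0100-, 01111, 1-1-0, 10011}

5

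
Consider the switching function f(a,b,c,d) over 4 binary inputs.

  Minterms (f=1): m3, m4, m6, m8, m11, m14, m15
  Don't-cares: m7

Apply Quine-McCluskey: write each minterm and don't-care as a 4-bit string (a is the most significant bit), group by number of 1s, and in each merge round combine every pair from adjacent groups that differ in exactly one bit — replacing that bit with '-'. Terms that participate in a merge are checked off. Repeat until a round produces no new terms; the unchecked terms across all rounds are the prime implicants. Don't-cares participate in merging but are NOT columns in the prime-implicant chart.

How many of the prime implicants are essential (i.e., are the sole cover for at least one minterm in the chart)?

Round 0: 0011✓ 0100✓ 0110✓ 0111✓ 1000 1011✓ 1110✓ 1111✓
Round 1: -011✓ -110✓ -111✓ 0-11✓ 01-0 011-✓ 1-11✓ 111-✓
Round 2: --11 -11-
PIs = {--11, -11-, 01-0, 1000}
Coverage chart:
  m3: --11 ←essential
  m4: 01-0 ←essential
  m6: -11-,01-0
  m8: 1000 ←essential
  m11: --11 ←essential
  m14: -11- ←essential
  m15: --11,-11-
Essential: --11, -11-, 01-0, 1000

4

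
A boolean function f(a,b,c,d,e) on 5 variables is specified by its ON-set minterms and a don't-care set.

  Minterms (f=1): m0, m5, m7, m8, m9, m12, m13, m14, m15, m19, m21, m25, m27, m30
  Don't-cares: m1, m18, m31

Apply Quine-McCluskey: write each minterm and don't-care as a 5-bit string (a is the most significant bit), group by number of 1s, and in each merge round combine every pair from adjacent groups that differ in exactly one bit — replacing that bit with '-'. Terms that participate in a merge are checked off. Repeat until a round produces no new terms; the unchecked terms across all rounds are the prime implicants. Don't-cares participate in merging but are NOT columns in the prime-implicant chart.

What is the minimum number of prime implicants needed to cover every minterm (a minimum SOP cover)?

7

[col 0] 00000*, 00001*, 00101*, 00111*, 01000*, 01001*, 01100*, 01101*, 01110*, 01111*, 10010*, 10011*, 10101*, 11001*, 11011*, 11110*, 11111*
[col 1] -0101, -1001, -1110*, -1111*, 0-000*, 0-001*, 0-101*, 0-111*, 00-01*, 0000-*, 001-1*, 01-00*, 01-01*, 0100-*, 011-0*, 011-1*, 0110-*, 0111-*, 1-011, 1001-, 11-11, 110-1, 1111-*
[col 2] -111-, 0--01, 0-00-, 0-1-1, 01-0-, 011--
Prime implicants: -0101, -1001, -111-, 0--01, 0-00-, 0-1-1, 01-0-, 011--, 1-011, 1001-, 11-11, 110-1
PI chart (minterm → PIs covering it):
  0 | 0-00-  (sole → essential)
  5 | -0101,0--01,0-1-1
  7 | 0-1-1  (sole → essential)
  8 | 0-00-,01-0-
  9 | -1001,0--01,0-00-,01-0-
  12 | 01-0-,011--
  13 | 0--01,0-1-1,01-0-,011--
  14 | -111-,011--
  15 | -111-,0-1-1,011--
  19 | 1-011,1001-
  21 | -0101  (sole → essential)
  25 | -1001,110-1
  27 | 1-011,11-11,110-1
  30 | -111-  (sole → essential)
Essential prime implicants: -0101, -111-, 0-00-, 0-1-1
Petrick residual → -1001, 01-0-, 1-011
Minimum SOP uses 7 PIs: b'cd'e + bc'd'e + bcd + a'c'd' + a'ce + a'bd' + ac'de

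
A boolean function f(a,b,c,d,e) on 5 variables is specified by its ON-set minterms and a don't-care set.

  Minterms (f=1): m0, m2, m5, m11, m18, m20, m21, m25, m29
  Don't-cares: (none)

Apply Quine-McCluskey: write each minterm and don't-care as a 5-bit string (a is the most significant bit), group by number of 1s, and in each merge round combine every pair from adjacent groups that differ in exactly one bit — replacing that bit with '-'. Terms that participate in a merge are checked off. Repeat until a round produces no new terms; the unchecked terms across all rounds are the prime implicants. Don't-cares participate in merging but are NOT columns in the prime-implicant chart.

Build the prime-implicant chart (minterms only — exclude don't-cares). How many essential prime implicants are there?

6

size-2^0 implicants → 00000(✓)  00010(✓)  00101(✓)  01011  10010(✓)  10100(✓)  10101(✓)  11001(✓)  11101(✓)
size-2^1 implicants → -0010  -0101  000-0  1-101  1010-  11-01
Unchecked terms (primes): -0010, -0101, 000-0, 01011, 1-101, 1010-, 11-01
Minterm coverage:
  m0 ⊆ 000-0 [E]
  m2 ⊆ -0010,000-0
  m5 ⊆ -0101 [E]
  m11 ⊆ 01011 [E]
  m18 ⊆ -0010 [E]
  m20 ⊆ 1010- [E]
  m21 ⊆ -0101,1-101,1010-
  m25 ⊆ 11-01 [E]
  m29 ⊆ 1-101,11-01
E = {-0010, -0101, 000-0, 01011, 1010-, 11-01}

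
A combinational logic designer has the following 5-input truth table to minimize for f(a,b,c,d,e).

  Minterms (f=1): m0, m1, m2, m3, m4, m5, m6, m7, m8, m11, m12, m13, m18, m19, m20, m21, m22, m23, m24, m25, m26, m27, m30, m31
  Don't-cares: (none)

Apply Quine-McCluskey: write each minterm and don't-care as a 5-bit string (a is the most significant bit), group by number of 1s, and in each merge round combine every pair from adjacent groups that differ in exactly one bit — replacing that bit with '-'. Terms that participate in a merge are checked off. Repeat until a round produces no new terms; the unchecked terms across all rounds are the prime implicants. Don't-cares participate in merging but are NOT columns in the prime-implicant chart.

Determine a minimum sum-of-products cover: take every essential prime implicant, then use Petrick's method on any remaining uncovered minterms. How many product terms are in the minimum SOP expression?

7

size-2^0 implicants → 00000(✓)  00001(✓)  00010(✓)  00011(✓)  00100(✓)  00101(✓)  00110(✓)  00111(✓)  01000(✓)  01011(✓)  01100(✓)  01101(✓)  10010(✓)  10011(✓)  10100(✓)  10101(✓)  10110(✓)  10111(✓)  11000(✓)  11001(✓)  11010(✓)  11011(✓)  11110(✓)  11111(✓)
size-2^1 implicants → -0010(✓)  -0011(✓)  -0100(✓)  -0101(✓)  -0110(✓)  -0111(✓)  -1000  -1011(✓)  0-000(✓)  0-011(✓)  0-100(✓)  0-101(✓)  00-00(✓)  00-01(✓)  00-10(✓)  00-11(✓)  000-0(✓)  000-1(✓)  0000-(✓)  0001-(✓)  001-0(✓)  001-1(✓)  0010-(✓)  0011-(✓)  01-00(✓)  0110-(✓)  1-010(✓)  1-011(✓)  1-110(✓)  1-111(✓)  10-10(✓)  10-11(✓)  1001-(✓)  101-0(✓)  101-1(✓)  1010-(✓)  1011-(✓)  11-10(✓)  11-11(✓)  110-0(✓)  110-1(✓)  1100-(✓)  1101-(✓)  1111-(✓)
size-2^2 implicants → --011  -0-10(✓)  -0-11(✓)  -001-(✓)  -01-0(✓)  -01-1(✓)  -010-(✓)  -011-(✓)  0--00  0-10-  00--0(✓)  00--1(✓)  00-0-(✓)  00-1-(✓)  000--(✓)  001--(✓)  1--10(✓)  1--11(✓)  1-01-(✓)  1-11-(✓)  10-1-(✓)  101--(✓)  11-1-(✓)  110--
size-2^3 implicants → -0-1-  -01--  00---  1--1-
Unchecked terms (primes): --011, -0-1-, -01--, -1000, 0--00, 0-10-, 00---, 1--1-, 110--
Minterm coverage:
  m0 ⊆ 0--00,00---
  m1 ⊆ 00--- [E]
  m2 ⊆ -0-1-,00---
  m3 ⊆ --011,-0-1-,00---
  m4 ⊆ -01--,0--00,0-10-,00---
  m5 ⊆ -01--,0-10-,00---
  m6 ⊆ -0-1-,-01--,00---
  m7 ⊆ -0-1-,-01--,00---
  m8 ⊆ -1000,0--00
  m11 ⊆ --011 [E]
  m12 ⊆ 0--00,0-10-
  m13 ⊆ 0-10- [E]
  m18 ⊆ -0-1-,1--1-
  m19 ⊆ --011,-0-1-,1--1-
  m20 ⊆ -01-- [E]
  m21 ⊆ -01-- [E]
  m22 ⊆ -0-1-,-01--,1--1-
  m23 ⊆ -0-1-,-01--,1--1-
  m24 ⊆ -1000,110--
  m25 ⊆ 110-- [E]
  m26 ⊆ 1--1-,110--
  m27 ⊆ --011,1--1-,110--
  m30 ⊆ 1--1- [E]
  m31 ⊆ 1--1- [E]
E = {--011, -01--, 0-10-, 00---, 1--1-, 110--}
Petrick residual → -1000
Cover = c'de + b'c + bc'd'e' + a'cd' + a'b' + ad + abc'  |cover|=7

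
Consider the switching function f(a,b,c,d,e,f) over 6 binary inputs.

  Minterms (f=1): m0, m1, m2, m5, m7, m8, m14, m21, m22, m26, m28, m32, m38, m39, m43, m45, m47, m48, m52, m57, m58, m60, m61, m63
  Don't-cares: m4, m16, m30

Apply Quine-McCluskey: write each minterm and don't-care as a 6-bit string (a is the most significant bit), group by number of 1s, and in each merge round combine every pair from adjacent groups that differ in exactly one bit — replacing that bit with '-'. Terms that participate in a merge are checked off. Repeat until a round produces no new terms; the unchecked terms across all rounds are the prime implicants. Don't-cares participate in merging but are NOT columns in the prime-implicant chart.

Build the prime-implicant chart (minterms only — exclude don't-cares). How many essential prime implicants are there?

size-2^0 implicants → 000000(✓)  000001(✓)  000010(✓)  000100(✓)  000101(✓)  000111(✓)  001000(✓)  001110(✓)  010000(✓)  010101(✓)  010110(✓)  011010(✓)  011100(✓)  011110(✓)  100000(✓)  100110(✓)  100111(✓)  101011(✓)  101101(✓)  101111(✓)  110000(✓)  110100(✓)  111001(✓)  111010(✓)  111100(✓)  111101(✓)  111111(✓)
size-2^1 implicants → -00000(✓)  -00111  -10000(✓)  -11010  -11100  0-0000(✓)  0-0101  0-1110  00-000  000-00(✓)  000-01(✓)  0000-0  00000-(✓)  0001-1  00010-(✓)  01-110  011-10  0111-0  1-0000(✓)  1-1101(✓)  1-1111(✓)  10-111  10011-  101-11  1011-1(✓)  11-100  110-00  111-01  1111-1(✓)  11110-
size-2^2 implicants → --0000  000-0-  1-11-1
Unchecked terms (primes): --0000, -00111, -11010, -11100, 0-0101, 0-1110, 00-000, 000-0-, 0000-0, 0001-1, 01-110, 011-10, 0111-0, 1-11-1, 10-111, 10011-, 101-11, 11-100, 110-00, 111-01, 11110-
Minterm coverage:
  m0 ⊆ --0000,00-000,000-0-,0000-0
  m1 ⊆ 000-0- [E]
  m2 ⊆ 0000-0 [E]
  m5 ⊆ 0-0101,000-0-,0001-1
  m7 ⊆ -00111,0001-1
  m8 ⊆ 00-000 [E]
  m14 ⊆ 0-1110 [E]
  m21 ⊆ 0-0101 [E]
  m22 ⊆ 01-110 [E]
  m26 ⊆ -11010,011-10
  m28 ⊆ -11100,0111-0
  m32 ⊆ --0000 [E]
  m38 ⊆ 10011- [E]
  m39 ⊆ -00111,10-111,10011-
  m43 ⊆ 101-11 [E]
  m45 ⊆ 1-11-1 [E]
  m47 ⊆ 1-11-1,10-111,101-11
  m48 ⊆ --0000,110-00
  m52 ⊆ 11-100,110-00
  m57 ⊆ 111-01 [E]
  m58 ⊆ -11010 [E]
  m60 ⊆ -11100,11-100,11110-
  m61 ⊆ 1-11-1,111-01,11110-
  m63 ⊆ 1-11-1 [E]
E = {--0000, -11010, 0-0101, 0-1110, 00-000, 000-0-, 0000-0, 01-110, 1-11-1, 10011-, 101-11, 111-01}

12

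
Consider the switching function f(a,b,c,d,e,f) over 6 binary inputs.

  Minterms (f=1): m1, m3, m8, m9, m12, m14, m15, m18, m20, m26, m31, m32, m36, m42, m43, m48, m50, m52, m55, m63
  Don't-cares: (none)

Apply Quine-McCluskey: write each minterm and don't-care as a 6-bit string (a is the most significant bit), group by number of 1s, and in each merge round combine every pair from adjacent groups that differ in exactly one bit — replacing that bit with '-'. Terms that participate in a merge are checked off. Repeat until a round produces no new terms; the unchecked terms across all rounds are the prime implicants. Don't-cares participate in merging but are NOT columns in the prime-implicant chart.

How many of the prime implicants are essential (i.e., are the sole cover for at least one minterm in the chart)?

size-2^0 implicants → 000001(✓)  000011(✓)  001000(✓)  001001(✓)  001100(✓)  001110(✓)  001111(✓)  010010(✓)  010100(✓)  011010(✓)  011111(✓)  100000(✓)  100100(✓)  101010(✓)  101011(✓)  110000(✓)  110010(✓)  110100(✓)  110111(✓)  111111(✓)
size-2^1 implicants → -10010  -10100  -11111  0-1111  00-001  0000-1  001-00  00100-  0011-0  00111-  01-010  1-0000(✓)  1-0100(✓)  100-00(✓)  10101-  11-111  110-00(✓)  1100-0
size-2^2 implicants → 1-0-00
Unchecked terms (primes): -10010, -10100, -11111, 0-1111, 00-001, 0000-1, 001-00, 00100-, 0011-0, 00111-, 01-010, 1-0-00, 10101-, 11-111, 1100-0
Minterm coverage:
  m1 ⊆ 00-001,0000-1
  m3 ⊆ 0000-1 [E]
  m8 ⊆ 001-00,00100-
  m9 ⊆ 00-001,00100-
  m12 ⊆ 001-00,0011-0
  m14 ⊆ 0011-0,00111-
  m15 ⊆ 0-1111,00111-
  m18 ⊆ -10010,01-010
  m20 ⊆ -10100 [E]
  m26 ⊆ 01-010 [E]
  m31 ⊆ -11111,0-1111
  m32 ⊆ 1-0-00 [E]
  m36 ⊆ 1-0-00 [E]
  m42 ⊆ 10101- [E]
  m43 ⊆ 10101- [E]
  m48 ⊆ 1-0-00,1100-0
  m50 ⊆ -10010,1100-0
  m52 ⊆ -10100,1-0-00
  m55 ⊆ 11-111 [E]
  m63 ⊆ -11111,11-111
E = {-10100, 0000-1, 01-010, 1-0-00, 10101-, 11-111}

6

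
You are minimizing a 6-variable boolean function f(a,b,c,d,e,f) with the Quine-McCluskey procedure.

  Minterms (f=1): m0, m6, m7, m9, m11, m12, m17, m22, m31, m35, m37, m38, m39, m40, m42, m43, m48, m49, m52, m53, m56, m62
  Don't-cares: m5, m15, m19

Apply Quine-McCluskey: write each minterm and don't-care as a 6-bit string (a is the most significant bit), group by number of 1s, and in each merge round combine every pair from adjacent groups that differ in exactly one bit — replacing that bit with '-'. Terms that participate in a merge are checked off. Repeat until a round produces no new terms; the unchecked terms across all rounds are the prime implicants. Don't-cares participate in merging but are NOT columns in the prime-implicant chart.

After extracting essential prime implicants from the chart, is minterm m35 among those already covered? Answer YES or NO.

[col 0] 000000, 000101*, 000110*, 000111*, 001001*, 001011*, 001100, 001111*, 010001*, 010011*, 010110*, 011111*, 100011*, 100101*, 100110*, 100111*, 101000*, 101010*, 101011*, 110000*, 110001*, 110100*, 110101*, 111000*, 111110
[col 1] -00101*, -00110*, -00111*, -01011, -10001, 0-0110, 0-1111, 00-111, 0001-1*, 00011-*, 001-11, 0010-1, 0100-1, 1-0101, 1-1000, 10-011, 100-11, 1001-1*, 10011-*, 1010-0, 10101-, 11-000, 110-00*, 110-01*, 11000-*, 11010-*
[col 2] -001-1, -0011-, 110-0-
Prime implicants: -001-1, -0011-, -01011, -10001, 0-0110, 0-1111, 00-111, 000000, 001-11, 0010-1, 001100, 0100-1, 1-0101, 1-1000, 10-011, 100-11, 1010-0, 10101-, 11-000, 110-0-, 111110
PI chart (minterm → PIs covering it):
  0 | 000000  (sole → essential)
  6 | -0011-,0-0110
  7 | -001-1,-0011-,00-111
  9 | 0010-1  (sole → essential)
  11 | -01011,001-11,0010-1
  12 | 001100  (sole → essential)
  17 | -10001,0100-1
  22 | 0-0110  (sole → essential)
  31 | 0-1111  (sole → essential)
  35 | 10-011,100-11
  37 | -001-1,1-0101
  38 | -0011-  (sole → essential)
  39 | -001-1,-0011-,100-11
  40 | 1-1000,1010-0
  42 | 1010-0,10101-
  43 | -01011,10-011,10101-
  48 | 11-000,110-0-
  49 | -10001,110-0-
  52 | 110-0-  (sole → essential)
  53 | 1-0101,110-0-
  56 | 1-1000,11-000
  62 | 111110  (sole → essential)
Essential prime implicants: -0011-, 0-0110, 0-1111, 000000, 0010-1, 001100, 110-0-, 111110

NO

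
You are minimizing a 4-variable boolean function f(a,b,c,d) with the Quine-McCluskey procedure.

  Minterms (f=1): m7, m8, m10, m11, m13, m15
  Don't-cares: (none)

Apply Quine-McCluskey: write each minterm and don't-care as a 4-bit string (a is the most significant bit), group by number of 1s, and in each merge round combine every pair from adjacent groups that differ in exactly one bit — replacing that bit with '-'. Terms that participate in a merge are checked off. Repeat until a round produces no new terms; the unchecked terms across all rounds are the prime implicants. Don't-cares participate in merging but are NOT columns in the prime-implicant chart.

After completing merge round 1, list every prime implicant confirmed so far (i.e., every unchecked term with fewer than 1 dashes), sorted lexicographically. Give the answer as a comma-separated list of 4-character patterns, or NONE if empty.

NONE

Round 0: 0111✓ 1000✓ 1010✓ 1011✓ 1101✓ 1111✓
Round 1: -111 1-11 10-0 101- 11-1
PIs = {-111, 1-11, 10-0, 101-, 11-1}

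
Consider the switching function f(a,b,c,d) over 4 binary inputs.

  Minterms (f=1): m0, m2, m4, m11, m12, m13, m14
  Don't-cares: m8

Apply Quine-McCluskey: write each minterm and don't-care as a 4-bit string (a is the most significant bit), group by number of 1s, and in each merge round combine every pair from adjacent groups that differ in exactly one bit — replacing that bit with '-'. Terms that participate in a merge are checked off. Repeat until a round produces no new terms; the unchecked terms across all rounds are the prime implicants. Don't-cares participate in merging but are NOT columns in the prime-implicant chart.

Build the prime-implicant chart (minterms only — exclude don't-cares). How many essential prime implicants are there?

5

size-2^0 implicants → 0000(✓)  0010(✓)  0100(✓)  1000(✓)  1011  1100(✓)  1101(✓)  1110(✓)
size-2^1 implicants → -000(✓)  -100(✓)  0-00(✓)  00-0  1-00(✓)  11-0  110-
size-2^2 implicants → --00
Unchecked terms (primes): --00, 00-0, 1011, 11-0, 110-
Minterm coverage:
  m0 ⊆ --00,00-0
  m2 ⊆ 00-0 [E]
  m4 ⊆ --00 [E]
  m11 ⊆ 1011 [E]
  m12 ⊆ --00,11-0,110-
  m13 ⊆ 110- [E]
  m14 ⊆ 11-0 [E]
E = {--00, 00-0, 1011, 11-0, 110-}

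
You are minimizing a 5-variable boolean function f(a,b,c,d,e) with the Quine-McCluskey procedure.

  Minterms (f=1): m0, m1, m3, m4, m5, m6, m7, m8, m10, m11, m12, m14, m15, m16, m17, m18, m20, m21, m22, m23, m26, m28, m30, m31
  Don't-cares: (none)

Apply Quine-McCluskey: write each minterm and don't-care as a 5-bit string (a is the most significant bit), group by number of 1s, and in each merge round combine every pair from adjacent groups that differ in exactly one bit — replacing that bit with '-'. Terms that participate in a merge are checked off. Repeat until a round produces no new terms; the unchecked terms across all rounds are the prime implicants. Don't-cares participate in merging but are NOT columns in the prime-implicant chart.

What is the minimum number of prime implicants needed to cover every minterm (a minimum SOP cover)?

Round 0: 00000✓ 00001✓ 00011✓ 00100✓ 00101✓ 00110✓ 00111✓ 01000✓ 01010✓ 01011✓ 01100✓ 01110✓ 01111✓ 10000✓ 10001✓ 10010✓ 10100✓ 10101✓ 10110✓ 10111✓ 11010✓ 11100✓ 11110✓ 11111✓
Round 1: -0000✓ -0001✓ -0100✓ -0101✓ -0110✓ -0111✓ -1010✓ -1100✓ -1110✓ -1111✓ 0-000✓ 0-011✓ 0-100✓ 0-110✓ 0-111✓ 00-00✓ 00-01✓ 00-11✓ 000-1✓ 0000-✓ 001-0✓ 001-1✓ 0010-✓ 0011-✓ 01-00✓ 01-10✓ 01-11✓ 010-0✓ 0101-✓ 011-0✓ 0111-✓ 1-010✓ 1-100✓ 1-110✓ 1-111✓ 10-00✓ 10-01✓ 10-10✓ 100-0✓ 1000-✓ 101-0✓ 101-1✓ 1010-✓ 1011-✓ 11-10✓ 111-0✓ 1111-✓
Round 2: --100✓ --110✓ --111✓ -0-00✓ -0-01✓ -000-✓ -01-0✓ -01-1✓ -010-✓ -011-✓ -1-10 -11-0✓ -111-✓ 0--00 0--11 0-1-0✓ 0-11-✓ 00--1 00-0-✓ 001--✓ 01--0 01-1- 1--10 1-1-0✓ 1-11-✓ 10--0 10-0-✓ 101--✓
Round 3: --1-0 --11- -0-0- -01--
PIs = {--1-0, --11-, -0-0-, -01--, -1-10, 0--00, 0--11, 00--1, 01--0, 01-1-, 1--10, 10--0}
Coverage chart:
  m0: -0-0-,0--00
  m1: -0-0-,00--1
  m3: 0--11,00--1
  m4: --1-0,-0-0-,-01--,0--00
  m5: -0-0-,-01--,00--1
  m6: --1-0,--11-,-01--
  m7: --11-,-01--,0--11,00--1
  m8: 0--00,01--0
  m10: -1-10,01--0,01-1-
  m11: 0--11,01-1-
  m12: --1-0,0--00,01--0
  m14: --1-0,--11-,-1-10,01--0,01-1-
  m15: --11-,0--11,01-1-
  m16: -0-0-,10--0
  m17: -0-0- ←essential
  m18: 1--10,10--0
  m20: --1-0,-0-0-,-01--,10--0
  m21: -0-0-,-01--
  m22: --1-0,--11-,-01--,1--10,10--0
  m23: --11-,-01--
  m26: -1-10,1--10
  m28: --1-0 ←essential
  m30: --1-0,--11-,-1-10,1--10
  m31: --11- ←essential
Essential: --1-0, --11-, -0-0-
Petrick residual → 0--11, 01--0, 1--10
Min cover (6 terms): ce' + cd + b'd' + a'de + a'be' + ade'

6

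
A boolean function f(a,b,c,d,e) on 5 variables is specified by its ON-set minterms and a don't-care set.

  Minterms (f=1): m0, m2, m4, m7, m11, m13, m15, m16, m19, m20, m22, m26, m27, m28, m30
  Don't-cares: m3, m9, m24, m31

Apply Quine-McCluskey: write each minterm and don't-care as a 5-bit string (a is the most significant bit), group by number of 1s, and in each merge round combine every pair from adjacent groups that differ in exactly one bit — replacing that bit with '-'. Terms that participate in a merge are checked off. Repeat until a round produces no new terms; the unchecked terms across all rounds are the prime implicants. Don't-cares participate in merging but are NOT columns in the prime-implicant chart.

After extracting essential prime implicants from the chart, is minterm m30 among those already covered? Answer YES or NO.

Round 0: 00000✓ 00010✓ 00011✓ 00100✓ 00111✓ 01001✓ 01011✓ 01101✓ 01111✓ 10000✓ 10011✓ 10100✓ 10110✓ 11000✓ 11010✓ 11011✓ 11100✓ 11110✓ 11111✓
Round 1: -0000✓ -0011✓ -0100✓ -1011✓ -1111✓ 0-011✓ 0-111✓ 00-00✓ 00-11✓ 000-0 0001- 01-01✓ 01-11✓ 010-1✓ 011-1✓ 1-000✓ 1-011✓ 1-100✓ 1-110✓ 10-00✓ 101-0✓ 11-00✓ 11-10✓ 11-11✓ 110-0✓ 1101-✓ 111-0✓ 1111-✓
Round 2: --011 -0-00 -1-11 0--11 01--1 1--00 1-1-0 11--0 11-1-
PIs = {--011, -0-00, -1-11, 0--11, 000-0, 0001-, 01--1, 1--00, 1-1-0, 11--0, 11-1-}
Coverage chart:
  m0: -0-00,000-0
  m2: 000-0,0001-
  m4: -0-00 ←essential
  m7: 0--11 ←essential
  m11: --011,-1-11,0--11,01--1
  m13: 01--1 ←essential
  m15: -1-11,0--11,01--1
  m16: -0-00,1--00
  m19: --011 ←essential
  m20: -0-00,1--00,1-1-0
  m22: 1-1-0 ←essential
  m26: 11--0,11-1-
  m27: --011,-1-11,11-1-
  m28: 1--00,1-1-0,11--0
  m30: 1-1-0,11--0,11-1-
Essential: --011, -0-00, 0--11, 01--1, 1-1-0

YES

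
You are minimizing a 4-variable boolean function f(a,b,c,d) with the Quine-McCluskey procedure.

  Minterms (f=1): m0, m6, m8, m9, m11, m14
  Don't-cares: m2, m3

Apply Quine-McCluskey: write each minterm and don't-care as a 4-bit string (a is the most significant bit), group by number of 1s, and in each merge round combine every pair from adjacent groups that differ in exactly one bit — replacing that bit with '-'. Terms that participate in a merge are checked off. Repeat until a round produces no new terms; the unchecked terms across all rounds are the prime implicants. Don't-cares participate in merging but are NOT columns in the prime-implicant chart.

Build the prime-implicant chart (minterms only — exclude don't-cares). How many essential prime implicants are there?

1

size-2^0 implicants → 0000(✓)  0010(✓)  0011(✓)  0110(✓)  1000(✓)  1001(✓)  1011(✓)  1110(✓)
size-2^1 implicants → -000  -011  -110  0-10  00-0  001-  10-1  100-
Unchecked terms (primes): -000, -011, -110, 0-10, 00-0, 001-, 10-1, 100-
Minterm coverage:
  m0 ⊆ -000,00-0
  m6 ⊆ -110,0-10
  m8 ⊆ -000,100-
  m9 ⊆ 10-1,100-
  m11 ⊆ -011,10-1
  m14 ⊆ -110 [E]
E = {-110}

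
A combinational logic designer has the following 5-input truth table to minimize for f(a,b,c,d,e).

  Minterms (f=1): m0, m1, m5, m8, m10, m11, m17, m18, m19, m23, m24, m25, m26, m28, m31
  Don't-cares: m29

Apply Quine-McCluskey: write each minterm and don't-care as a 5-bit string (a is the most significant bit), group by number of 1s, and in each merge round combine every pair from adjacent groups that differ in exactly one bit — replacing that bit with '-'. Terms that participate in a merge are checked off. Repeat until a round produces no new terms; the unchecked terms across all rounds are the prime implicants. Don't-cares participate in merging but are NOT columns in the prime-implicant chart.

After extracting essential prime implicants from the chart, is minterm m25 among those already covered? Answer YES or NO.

YES

size-2^0 implicants → 00000(✓)  00001(✓)  00101(✓)  01000(✓)  01010(✓)  01011(✓)  10001(✓)  10010(✓)  10011(✓)  10111(✓)  11000(✓)  11001(✓)  11010(✓)  11100(✓)  11101(✓)  11111(✓)
size-2^1 implicants → -0001  -1000(✓)  -1010(✓)  0-000  00-01  0000-  010-0(✓)  0101-  1-001  1-010  1-111  10-11  100-1  1001-  11-00(✓)  11-01(✓)  110-0(✓)  1100-(✓)  111-1  1110-(✓)
size-2^2 implicants → -10-0  11-0-
Unchecked terms (primes): -0001, -10-0, 0-000, 00-01, 0000-, 0101-, 1-001, 1-010, 1-111, 10-11, 100-1, 1001-, 11-0-, 111-1
Minterm coverage:
  m0 ⊆ 0-000,0000-
  m1 ⊆ -0001,00-01,0000-
  m5 ⊆ 00-01 [E]
  m8 ⊆ -10-0,0-000
  m10 ⊆ -10-0,0101-
  m11 ⊆ 0101- [E]
  m17 ⊆ -0001,1-001,100-1
  m18 ⊆ 1-010,1001-
  m19 ⊆ 10-11,100-1,1001-
  m23 ⊆ 1-111,10-11
  m24 ⊆ -10-0,11-0-
  m25 ⊆ 1-001,11-0-
  m26 ⊆ -10-0,1-010
  m28 ⊆ 11-0- [E]
  m31 ⊆ 1-111,111-1
E = {00-01, 0101-, 11-0-}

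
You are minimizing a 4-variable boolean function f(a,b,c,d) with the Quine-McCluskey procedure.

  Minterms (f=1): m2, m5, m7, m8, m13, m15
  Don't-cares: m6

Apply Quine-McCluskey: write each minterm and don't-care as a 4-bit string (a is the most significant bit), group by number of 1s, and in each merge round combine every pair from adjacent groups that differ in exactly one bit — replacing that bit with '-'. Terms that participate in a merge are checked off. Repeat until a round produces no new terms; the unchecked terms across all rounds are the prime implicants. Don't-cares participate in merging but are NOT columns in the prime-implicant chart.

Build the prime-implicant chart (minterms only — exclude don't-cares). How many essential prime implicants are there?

3

size-2^0 implicants → 0010(✓)  0101(✓)  0110(✓)  0111(✓)  1000  1101(✓)  1111(✓)
size-2^1 implicants → -101(✓)  -111(✓)  0-10  01-1(✓)  011-  11-1(✓)
size-2^2 implicants → -1-1
Unchecked terms (primes): -1-1, 0-10, 011-, 1000
Minterm coverage:
  m2 ⊆ 0-10 [E]
  m5 ⊆ -1-1 [E]
  m7 ⊆ -1-1,011-
  m8 ⊆ 1000 [E]
  m13 ⊆ -1-1 [E]
  m15 ⊆ -1-1 [E]
E = {-1-1, 0-10, 1000}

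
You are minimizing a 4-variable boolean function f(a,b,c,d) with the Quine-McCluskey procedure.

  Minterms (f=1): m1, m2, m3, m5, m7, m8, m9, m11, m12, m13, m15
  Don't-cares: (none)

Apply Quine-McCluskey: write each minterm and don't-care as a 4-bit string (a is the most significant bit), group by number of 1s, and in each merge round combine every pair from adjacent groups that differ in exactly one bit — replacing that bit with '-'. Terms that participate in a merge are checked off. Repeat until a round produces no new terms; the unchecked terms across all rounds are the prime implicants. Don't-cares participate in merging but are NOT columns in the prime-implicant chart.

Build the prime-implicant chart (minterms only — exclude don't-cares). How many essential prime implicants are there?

3

size-2^0 implicants → 0001(✓)  0010(✓)  0011(✓)  0101(✓)  0111(✓)  1000(✓)  1001(✓)  1011(✓)  1100(✓)  1101(✓)  1111(✓)
size-2^1 implicants → -001(✓)  -011(✓)  -101(✓)  -111(✓)  0-01(✓)  0-11(✓)  00-1(✓)  001-  01-1(✓)  1-00(✓)  1-01(✓)  1-11(✓)  10-1(✓)  100-(✓)  11-1(✓)  110-(✓)
size-2^2 implicants → --01(✓)  --11(✓)  -0-1(✓)  -1-1(✓)  0--1(✓)  1--1(✓)  1-0-
size-2^3 implicants → ---1
Unchecked terms (primes): ---1, 001-, 1-0-
Minterm coverage:
  m1 ⊆ ---1 [E]
  m2 ⊆ 001- [E]
  m3 ⊆ ---1,001-
  m5 ⊆ ---1 [E]
  m7 ⊆ ---1 [E]
  m8 ⊆ 1-0- [E]
  m9 ⊆ ---1,1-0-
  m11 ⊆ ---1 [E]
  m12 ⊆ 1-0- [E]
  m13 ⊆ ---1,1-0-
  m15 ⊆ ---1 [E]
E = {---1, 001-, 1-0-}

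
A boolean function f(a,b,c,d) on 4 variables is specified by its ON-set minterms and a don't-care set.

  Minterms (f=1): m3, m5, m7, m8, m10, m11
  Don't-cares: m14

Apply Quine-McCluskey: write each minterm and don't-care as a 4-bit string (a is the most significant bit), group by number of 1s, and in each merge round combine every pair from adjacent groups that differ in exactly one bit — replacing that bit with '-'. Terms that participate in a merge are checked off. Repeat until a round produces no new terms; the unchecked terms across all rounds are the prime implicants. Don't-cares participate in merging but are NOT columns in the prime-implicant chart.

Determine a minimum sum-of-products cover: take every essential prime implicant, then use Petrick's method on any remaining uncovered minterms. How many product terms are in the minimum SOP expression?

3

size-2^0 implicants → 0011(✓)  0101(✓)  0111(✓)  1000(✓)  1010(✓)  1011(✓)  1110(✓)
size-2^1 implicants → -011  0-11  01-1  1-10  10-0  101-
Unchecked terms (primes): -011, 0-11, 01-1, 1-10, 10-0, 101-
Minterm coverage:
  m3 ⊆ -011,0-11
  m5 ⊆ 01-1 [E]
  m7 ⊆ 0-11,01-1
  m8 ⊆ 10-0 [E]
  m10 ⊆ 1-10,10-0,101-
  m11 ⊆ -011,101-
E = {01-1, 10-0}
Petrick residual → -011
Cover = b'cd + a'bd + ab'd'  |cover|=3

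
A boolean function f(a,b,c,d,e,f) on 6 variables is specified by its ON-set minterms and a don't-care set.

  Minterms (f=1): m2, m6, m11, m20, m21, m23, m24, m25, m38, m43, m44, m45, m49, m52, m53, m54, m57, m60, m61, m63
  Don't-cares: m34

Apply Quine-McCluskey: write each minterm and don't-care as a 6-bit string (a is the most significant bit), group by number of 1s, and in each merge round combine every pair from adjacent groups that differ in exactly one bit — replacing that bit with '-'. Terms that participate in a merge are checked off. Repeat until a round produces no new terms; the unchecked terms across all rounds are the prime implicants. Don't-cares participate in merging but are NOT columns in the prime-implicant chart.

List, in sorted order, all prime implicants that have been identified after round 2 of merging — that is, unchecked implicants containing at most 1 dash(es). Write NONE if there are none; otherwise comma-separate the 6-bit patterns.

Round 0: 000010✓ 000110✓ 001011✓ 010100✓ 010101✓ 010111✓ 011000✓ 011001✓ 100010✓ 100110✓ 101011✓ 101100✓ 101101✓ 110001✓ 110100✓ 110101✓ 110110✓ 111001✓ 111100✓ 111101✓ 111111✓
Round 1: -00010✓ -00110✓ -01011 -10100✓ -10101✓ -11001 000-10✓ 0101-1 01010-✓ 01100- 1-0110 1-1100✓ 1-1101✓ 100-10✓ 10110-✓ 11-001✓ 11-100✓ 11-101✓ 110-01✓ 1101-0 11010-✓ 111-01✓ 1111-1 11110-✓
Round 2: -00-10 -1010- 1-110- 11--01 11-10-
PIs = {-00-10, -01011, -1010-, -11001, 0101-1, 01100-, 1-0110, 1-110-, 11--01, 11-10-, 1101-0, 1111-1}

-01011, -11001, 0101-1, 01100-, 1-0110, 1101-0, 1111-1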